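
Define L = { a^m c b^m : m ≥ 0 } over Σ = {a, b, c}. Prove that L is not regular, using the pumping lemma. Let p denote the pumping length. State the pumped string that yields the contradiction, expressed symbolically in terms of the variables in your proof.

Toward a contradiction, assume L is regular with pumping length p.
Take w = a^p c b^p ∈ L with |w| = 2p+1 ≥ p.
Write w = xyz as guaranteed by the lemma, with |xy| ≤ p and |y| > 0.
Since the first p symbols of w are all a's and |xy| ≤ p, y lies entirely in the leading a-block: y = a^k for some k with 1 ≤ k ≤ p.
Pump with i = 2: xy^2z = a^{p+k} c b^p, which would require p+k = p. But k ≥ 1, so xy^2z ∉ L.
Contradiction. Therefore L is not regular.

a^{p+k} c b^p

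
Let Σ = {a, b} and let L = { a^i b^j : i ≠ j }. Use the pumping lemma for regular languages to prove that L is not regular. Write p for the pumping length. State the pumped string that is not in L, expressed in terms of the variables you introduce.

Suppose for contradiction that L is regular, and let p be the pumping length.
Choose w = a^p b^{p+p!}. Since p ≠ p+p!, w ∈ L; and |w| ≥ p.
The pumping lemma gives a decomposition w = xyz where |xy| ≤ p and |y| > 0.
The first p characters of w are a's, so xy (and hence y) consists only of a's. Write y = a^k, 1 ≤ k ≤ p.
Since 1 ≤ k ≤ p, k divides p!; set t = 1 + p!/k. Then xy^t z has p + (p!/k)·k = p + p! copies of a. Now the a-count equals the b-count, so i ≠ j fails. So xy^t z = a^{p+p!} b^{p+p!} ∉ L.
This contradicts the pumping lemma, so L is not regular.

a^{p+p!} b^{p+p!}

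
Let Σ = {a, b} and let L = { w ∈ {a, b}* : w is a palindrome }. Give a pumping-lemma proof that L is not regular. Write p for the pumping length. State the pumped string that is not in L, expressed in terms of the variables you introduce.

Toward a contradiction, assume L is regular with pumping length p.
Take w = a^p b a^p, a palindrome of length 2p+1 ≥ p.
Write w = xyz as guaranteed by the lemma, with |xy| ≤ p and |y| > 0.
Because |xy| ≤ p and w begins with p copies of a, we have y = a^k with 1 ≤ k ≤ p.
Pump with i = 2: xy^2z = a^{p+k} b a^p. Its reverse is a^p b a^{p+k}, which differs from xy^2z since k ≥ 1. So xy^2z is not a palindrome and xy^2z ∉ L.
This is a contradiction; hence L is not regular.

a^{p+k} b a^p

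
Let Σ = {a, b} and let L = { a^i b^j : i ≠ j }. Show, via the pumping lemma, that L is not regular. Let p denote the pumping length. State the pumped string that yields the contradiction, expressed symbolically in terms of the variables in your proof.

a^{p+p!} b^{p+p!}

Assume L is regular; let p be its pumping constant.
Choose w = a^p b^{p+p!}. Since p ≠ p+p!, w ∈ L; and |w| ≥ p.
The pumping lemma gives a decomposition w = xyz where |xy| ≤ p and y is nonempty.
Since the first p symbols of w are all a's and |xy| ≤ p, y lies entirely in the leading a-block: y = a^k for some k with 1 ≤ k ≤ p.
Since 1 ≤ k ≤ p, k divides p!; set t = 1 + p!/k. Then xy^t z has p + (p!/k)·k = p + p! copies of a. Now the a-count equals the b-count, so i ≠ j fails. So xy^t z = a^{p+p!} b^{p+p!} ∉ L.
This contradicts the pumping lemma, so L is not regular.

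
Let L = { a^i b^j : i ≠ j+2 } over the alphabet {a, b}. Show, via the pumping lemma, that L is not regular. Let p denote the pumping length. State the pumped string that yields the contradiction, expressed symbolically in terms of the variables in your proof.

Assume L is regular. Let p be the pumping length given by the pumping lemma.
Choose w = a^p b^{p+p!-2}. Since p ≠ (p+p!-2)+2 = p+p!, w ∈ L; and |w| ≥ p.
The pumping lemma gives a decomposition w = xyz where |xy| ≤ p and |y| ≥ 1.
The first p characters of w are a's, so xy (and hence y) consists only of a's. Write y = a^k, 1 ≤ k ≤ p.
Since 1 ≤ k ≤ p, k divides p!; set t = 1 + p!/k. Then xy^t z has p + (p!/k)·k = p + p! copies of a. Now the a-count is p+p! and (b-count)+2 = (p+p!-2)+2 = p+p!, so i ≠ j+2 fails. So xy^t z = a^{p+p!} b^{p+p!-2} ∉ L.
This contradicts the pumping lemma, so L is not regular.

a^{p+p!} b^{p+p!-2}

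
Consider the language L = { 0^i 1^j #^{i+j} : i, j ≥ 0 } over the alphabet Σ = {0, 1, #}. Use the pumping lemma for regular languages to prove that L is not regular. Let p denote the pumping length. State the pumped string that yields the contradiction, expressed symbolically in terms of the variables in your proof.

Assume L is regular. Let p be the pumping length given by the pumping lemma.
Take w = 0^p 1^p #^{2p} ∈ L (with i=j=p, i+j=2p), |w| = 4p ≥ p.
By the pumping lemma, w = xyz with |xy| ≤ p and |y| ≥ 1.
Because |xy| ≤ p and w begins with p copies of 0, we have y = 0^k with 1 ≤ k ≤ p.
Consider xy^2z = 0^{p+k} 1^p #^{2p}. Now the 0- and 1-counts sum to 2p+k, but the #-count is 2p ≠ 2p+k. So xy^2z ∉ L.
This contradicts the pumping lemma, so L is not regular.

0^{p+k} 1^p #^{2p}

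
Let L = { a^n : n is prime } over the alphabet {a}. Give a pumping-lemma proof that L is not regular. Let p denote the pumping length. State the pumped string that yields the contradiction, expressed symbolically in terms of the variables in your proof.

Suppose for contradiction that L is regular, and let p be the pumping length.
Let q be a prime with q ≥ p+2 (infinitely many primes exist), and take w = a^q ∈ L with |w| = q ≥ p.
Write w = xyz as guaranteed by the lemma, with |xy| ≤ p and y is nonempty.
Then y = a^k for some k with 1 ≤ k ≤ p.
Since 1 ≤ k ≤ p, |xz| = q-k. Pump with i = q+1: |xy^{q+1}z| = (q-k)+(q+1)k = q+qk = q(1+k), which is composite (both factors ≥ 2). So xy^{q+1}z = a^{q(1+k)} ∉ L.
Contradiction. Therefore L is not regular.

a^{q(1+k)}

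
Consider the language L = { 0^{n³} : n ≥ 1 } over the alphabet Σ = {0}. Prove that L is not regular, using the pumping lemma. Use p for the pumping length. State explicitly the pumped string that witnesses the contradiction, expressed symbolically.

Assume L is regular. Let p be the pumping length given by the pumping lemma.
Take w = 0^{p³} ∈ L with |w| = p³ ≥ p.
By the pumping lemma, w = xyz with |xy| ≤ p and y is nonempty.
Then y = 0^k for some k with 1 ≤ k ≤ p.
Pump with i = 2: xy^2z = 0^{p³+k}. Since 1 ≤ k ≤ p, p³ < p³+k ≤ p³+p < p³+3p²+3p+1 = (p+1)³, so p³+k is not a perfect cube. So xy^2z ∉ L.
This contradicts the pumping lemma, so L is not regular.

0^{p³+k}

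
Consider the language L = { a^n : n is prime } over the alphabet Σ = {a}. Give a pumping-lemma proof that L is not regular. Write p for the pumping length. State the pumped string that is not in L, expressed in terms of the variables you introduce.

a^{q(1+k)}

Assume L is regular. Let p be the pumping length given by the pumping lemma.
Let q be a prime with q ≥ p+2 (infinitely many primes exist), and take w = a^q ∈ L with |w| = q ≥ p.
The pumping lemma gives a decomposition w = xyz where |xy| ≤ p and |y| ≥ 1.
Then y = a^k for some k with 1 ≤ k ≤ p.
Since 1 ≤ k ≤ p, |xz| = q-k. Pump with i = q+1: |xy^{q+1}z| = (q-k)+(q+1)k = q+qk = q(1+k), which is composite (both factors ≥ 2). So xy^{q+1}z = a^{q(1+k)} ∉ L.
This contradicts the pumping lemma, so L is not regular.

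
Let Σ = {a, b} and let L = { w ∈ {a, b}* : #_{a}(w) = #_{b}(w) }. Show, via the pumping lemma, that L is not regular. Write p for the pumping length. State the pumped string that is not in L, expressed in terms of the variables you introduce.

Assume L is regular; let p be its pumping constant.
Choose w = a^p b^p ∈ L with |w| = 2p ≥ p.
Write w = xyz as guaranteed by the lemma, with |xy| ≤ p and |y| ≥ 1.
Because |xy| ≤ p and w begins with p copies of a, we have y = a^k with 1 ≤ k ≤ p.
Pump with i = 2: xy^2z = a^{p+k} b^p has p+k occurrences of a but only p of b. Since k ≥ 1 the counts differ, so xy^2z ∉ L.
Contradiction. Therefore L is not regular.

a^{p+k} b^p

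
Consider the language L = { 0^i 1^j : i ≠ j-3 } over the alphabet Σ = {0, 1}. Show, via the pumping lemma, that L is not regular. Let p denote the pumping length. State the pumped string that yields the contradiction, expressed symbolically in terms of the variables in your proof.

0^{p+p!} 1^{p+p!+3}

Suppose for contradiction that L is regular, and let p be the pumping length.
Choose w = 0^p 1^{p+p!+3}. Since p ≠ (p+p!+3)-3 = p+p!, w ∈ L; and |w| ≥ p.
Write w = xyz as guaranteed by the lemma, with |xy| ≤ p and |y| ≥ 1.
Because |xy| ≤ p and w begins with p copies of 0, we have y = 0^k with 1 ≤ k ≤ p.
Since 1 ≤ k ≤ p, k divides p!; set t = 1 + p!/k. Then xy^t z has p + (p!/k)·k = p + p! copies of 0. Now the 0-count is p+p! and (1-count)-3 = (p+p!+3)-3 = p+p!, so i ≠ j-3 fails. So xy^t z = 0^{p+p!} 1^{p+p!+3} ∉ L.
Contradiction. Therefore L is not regular.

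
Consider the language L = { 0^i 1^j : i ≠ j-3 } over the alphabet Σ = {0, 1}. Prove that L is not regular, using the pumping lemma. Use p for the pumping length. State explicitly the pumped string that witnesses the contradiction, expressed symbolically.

Assume L is regular. Let p be the pumping length given by the pumping lemma.
Choose w = 0^p 1^{p+p!+3}. Since p ≠ (p+p!+3)-3 = p+p!, w ∈ L; and |w| ≥ p.
Write w = xyz as guaranteed by the lemma, with |xy| ≤ p and y is nonempty.
Because |xy| ≤ p and w begins with p copies of 0, we have y = 0^k with 1 ≤ k ≤ p.
Since 1 ≤ k ≤ p, k divides p!; set t = 1 + p!/k. Then xy^t z has p + (p!/k)·k = p + p! copies of 0. Now the 0-count is p+p! and (1-count)-3 = (p+p!+3)-3 = p+p!, so i ≠ j-3 fails. So xy^t z = 0^{p+p!} 1^{p+p!+3} ∉ L.
This contradicts the pumping lemma, so L is not regular.

0^{p+p!} 1^{p+p!+3}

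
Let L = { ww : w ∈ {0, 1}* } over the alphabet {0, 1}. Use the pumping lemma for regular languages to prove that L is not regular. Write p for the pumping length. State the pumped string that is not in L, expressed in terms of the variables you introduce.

0^{p+k} 1^p 0^p 1^p

Assume L is regular. Let p be the pumping length given by the pumping lemma.
Take w = 0^p 1^p 0^p 1^p = uu where u = 0^p1^p; then w ∈ L and |w| = 4p ≥ p.
Write w = xyz as guaranteed by the lemma, with |xy| ≤ p and y is nonempty.
Because |xy| ≤ p and w begins with p copies of 0, we have y = 0^k with 1 ≤ k ≤ p.
Pump with i = 2: xy^2z = 0^{p+k} 1^p 0^p 1^p, of length 4p+k. Suppose this equals vv. The string starts with 0 and ends with 1, so v does too; thus the boundary between the two copies of v is a 1→0 transition. There is exactly one such transition, at position 2p+k, so |v| = 2p+k and |vv| = 4p+2k ≠ 4p+k since k ≥ 1. So xy^2z ∉ L.
This is a contradiction; hence L is not regular.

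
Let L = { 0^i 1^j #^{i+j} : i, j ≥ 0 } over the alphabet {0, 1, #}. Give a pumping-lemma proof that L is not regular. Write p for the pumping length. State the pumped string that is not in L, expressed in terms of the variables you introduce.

Suppose for contradiction that L is regular, and let p be the pumping length.
Take w = 0^p 1^p #^{2p} ∈ L (with i=j=p, i+j=2p), |w| = 4p ≥ p.
By the pumping lemma, w = xyz with |xy| ≤ p and y is nonempty.
Because |xy| ≤ p and w begins with p copies of 0, we have y = 0^k with 1 ≤ k ≤ p.
Consider xy^2z = 0^{p+k} 1^p #^{2p}. Now the 0- and 1-counts sum to 2p+k, but the #-count is 2p ≠ 2p+k. So xy^2z ∉ L.
Contradiction. Therefore L is not regular.

0^{p+k} 1^p #^{2p}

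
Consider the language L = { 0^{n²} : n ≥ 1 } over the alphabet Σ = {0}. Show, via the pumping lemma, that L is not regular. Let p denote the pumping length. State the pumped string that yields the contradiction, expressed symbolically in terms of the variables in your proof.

Toward a contradiction, assume L is regular with pumping length p.
Take w = 0^{p²} ∈ L with |w| = p² ≥ p.
Write w = xyz as guaranteed by the lemma, with |xy| ≤ p and |y| > 0.
Then y = 0^k for some k with 1 ≤ k ≤ p.
Pump with i = 2: xy^2z = 0^{p²+k}. Since 1 ≤ k ≤ p, p² < p²+k ≤ p²+p < (p+1)², so p²+k lies strictly between consecutive squares and is not a perfect square. So xy^2z ∉ L.
This contradicts the pumping lemma, so L is not regular.

0^{p²+k}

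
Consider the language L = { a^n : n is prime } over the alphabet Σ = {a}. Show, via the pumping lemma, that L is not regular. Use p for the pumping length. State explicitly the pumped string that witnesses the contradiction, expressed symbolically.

a^{q(1+k)}

Toward a contradiction, assume L is regular with pumping length p.
Let q be a prime with q ≥ p+2 (infinitely many primes exist), and take w = a^q ∈ L with |w| = q ≥ p.
By the pumping lemma, w = xyz with |xy| ≤ p and y is nonempty.
Then y = a^k for some k with 1 ≤ k ≤ p.
Since 1 ≤ k ≤ p, |xz| = q-k. Pump with i = q+1: |xy^{q+1}z| = (q-k)+(q+1)k = q+qk = q(1+k), which is composite (both factors ≥ 2). So xy^{q+1}z = a^{q(1+k)} ∉ L.
This contradicts the pumping lemma, so L is not regular.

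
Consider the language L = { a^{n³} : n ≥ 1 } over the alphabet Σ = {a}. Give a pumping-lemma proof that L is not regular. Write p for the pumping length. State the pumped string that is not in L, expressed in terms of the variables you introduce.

a^{p³+k}

Toward a contradiction, assume L is regular with pumping length p.
Take w = a^{p³} ∈ L with |w| = p³ ≥ p.
Write w = xyz as guaranteed by the lemma, with |xy| ≤ p and |y| ≥ 1.
Then y = a^k for some k with 1 ≤ k ≤ p.
Pump with i = 2: xy^2z = a^{p³+k}. Since 1 ≤ k ≤ p, p³ < p³+k ≤ p³+p < p³+3p²+3p+1 = (p+1)³, so p³+k is not a perfect cube. So xy^2z ∉ L.
This is a contradiction; hence L is not regular.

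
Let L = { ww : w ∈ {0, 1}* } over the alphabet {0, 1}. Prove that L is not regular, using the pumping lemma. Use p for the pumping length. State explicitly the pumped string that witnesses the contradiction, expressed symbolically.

0^{p+k} 1^p 0^p 1^p

Toward a contradiction, assume L is regular with pumping length p.
Take w = 0^p 1^p 0^p 1^p = uu where u = 0^p1^p; then w ∈ L and |w| = 4p ≥ p.
By the pumping lemma, w = xyz with |xy| ≤ p and y is nonempty.
Since the first p symbols of w are all 0's and |xy| ≤ p, y lies entirely in the leading 0-block: y = 0^k for some k with 1 ≤ k ≤ p.
Pump with i = 2: xy^2z = 0^{p+k} 1^p 0^p 1^p, of length 4p+k. Suppose this equals vv. The string starts with 0 and ends with 1, so v does too; thus the boundary between the two copies of v is a 1→0 transition. There is exactly one such transition, at position 2p+k, so |v| = 2p+k and |vv| = 4p+2k ≠ 4p+k since k ≥ 1. So xy^2z ∉ L.
Contradiction. Therefore L is not regular.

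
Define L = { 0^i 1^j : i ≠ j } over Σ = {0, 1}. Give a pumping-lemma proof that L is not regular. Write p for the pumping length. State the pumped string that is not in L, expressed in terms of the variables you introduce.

Suppose for contradiction that L is regular, and let p be the pumping length.
Choose w = 0^p 1^{p+p!}. Since p ≠ p+p!, w ∈ L; and |w| ≥ p.
Write w = xyz as guaranteed by the lemma, with |xy| ≤ p and |y| ≥ 1.
Since the first p symbols of w are all 0's and |xy| ≤ p, y lies entirely in the leading 0-block: y = 0^k for some k with 1 ≤ k ≤ p.
Since 1 ≤ k ≤ p, k divides p!; set t = 1 + p!/k. Then xy^t z has p + (p!/k)·k = p + p! copies of 0. Now the 0-count equals the 1-count, so i ≠ j fails. So xy^t z = 0^{p+p!} 1^{p+p!} ∉ L.
Contradiction. Therefore L is not regular.

0^{p+p!} 1^{p+p!}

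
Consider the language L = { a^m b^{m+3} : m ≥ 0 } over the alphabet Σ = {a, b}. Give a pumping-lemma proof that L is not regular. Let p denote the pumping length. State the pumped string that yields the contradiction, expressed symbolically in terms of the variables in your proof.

Toward a contradiction, assume L is regular with pumping length p.
Choose w = a^p b^{p+3}, which is in L with |w| = 2p+3 ≥ p.
The pumping lemma gives a decomposition w = xyz where |xy| ≤ p and |y| ≥ 1.
Since the first p symbols of w are all a's and |xy| ≤ p, y lies entirely in the leading a-block: y = a^k for some k with 1 ≤ k ≤ p.
Pump with i = 2: xy^2z = a^{p+k} b^{p+3}. For this to lie in L we would need p+3 = (p+k)+3, which forces k = 0. But k ≥ 1, so xy^2z ∉ L.
This contradicts the pumping lemma, so L is not regular.

a^{p+k} b^{p+3}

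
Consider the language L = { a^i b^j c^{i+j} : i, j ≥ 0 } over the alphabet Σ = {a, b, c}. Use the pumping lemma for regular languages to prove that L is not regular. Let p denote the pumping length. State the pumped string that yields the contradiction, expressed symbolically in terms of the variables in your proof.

a^{p+k} b^p c^{2p}

Assume L is regular; let p be its pumping constant.
Take w = a^p b^p c^{2p} ∈ L (with i=j=p, i+j=2p), |w| = 4p ≥ p.
Write w = xyz as guaranteed by the lemma, with |xy| ≤ p and |y| > 0.
The first p characters of w are a's, so xy (and hence y) consists only of a's. Write y = a^k, 1 ≤ k ≤ p.
Consider xy^2z = a^{p+k} b^p c^{2p}. Now the a- and b-counts sum to 2p+k, but the c-count is 2p ≠ 2p+k. So xy^2z ∉ L.
This is a contradiction; hence L is not regular.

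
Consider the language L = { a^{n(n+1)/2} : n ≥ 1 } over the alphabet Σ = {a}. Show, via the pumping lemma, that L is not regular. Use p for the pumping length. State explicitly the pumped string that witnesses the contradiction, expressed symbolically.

a^{p(p+1)/2+k}

Toward a contradiction, assume L is regular with pumping length p.
Take w = a^{p(p+1)/2} ∈ L with |w| = p(p+1)/2 ≥ p.
The pumping lemma gives a decomposition w = xyz where |xy| ≤ p and |y| > 0.
Then y = a^k for some k with 1 ≤ k ≤ p.
Pump with i = 2: xy^2z = a^{p(p+1)/2+k}. Since 1 ≤ k ≤ p, p(p+1)/2 < p(p+1)/2+k ≤ p(p+1)/2+p < (p+1)(p+2)/2, so p(p+1)/2+k is strictly between consecutive triangular numbers. So xy^2z ∉ L.
This contradicts the pumping lemma, so L is not regular.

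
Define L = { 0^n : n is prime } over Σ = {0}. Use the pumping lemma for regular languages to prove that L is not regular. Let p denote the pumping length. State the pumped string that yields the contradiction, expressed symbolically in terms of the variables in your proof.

Suppose for contradiction that L is regular, and let p be the pumping length.
Let q be a prime with q ≥ p+2 (infinitely many primes exist), and take w = 0^q ∈ L with |w| = q ≥ p.
Write w = xyz as guaranteed by the lemma, with |xy| ≤ p and |y| > 0.
Then y = 0^k for some k with 1 ≤ k ≤ p.
Since 1 ≤ k ≤ p, |xz| = q-k. Pump with i = q+1: |xy^{q+1}z| = (q-k)+(q+1)k = q+qk = q(1+k), which is composite (both factors ≥ 2). So xy^{q+1}z = 0^{q(1+k)} ∉ L.
Contradiction. Therefore L is not regular.

0^{q(1+k)}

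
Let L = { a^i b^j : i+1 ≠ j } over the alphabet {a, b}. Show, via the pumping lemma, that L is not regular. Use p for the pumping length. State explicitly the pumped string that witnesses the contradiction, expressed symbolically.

Assume L is regular; let p be its pumping constant.
Choose w = a^p b^{p+p!+1}. Since p ≠ (p+p!+1)-1 = p+p!, w ∈ L; and |w| ≥ p.
Write w = xyz as guaranteed by the lemma, with |xy| ≤ p and |y| ≥ 1.
The first p characters of w are a's, so xy (and hence y) consists only of a's. Write y = a^k, 1 ≤ k ≤ p.
Since 1 ≤ k ≤ p, k divides p!; set t = 1 + p!/k. Then xy^t z has p + (p!/k)·k = p + p! copies of a. Now the a-count is p+p! and (b-count)-1 = (p+p!+1)-1 = p+p!, so i+1 ≠ j fails. So xy^t z = a^{p+p!} b^{p+p!+1} ∉ L.
Contradiction. Therefore L is not regular.

a^{p+p!} b^{p+p!+1}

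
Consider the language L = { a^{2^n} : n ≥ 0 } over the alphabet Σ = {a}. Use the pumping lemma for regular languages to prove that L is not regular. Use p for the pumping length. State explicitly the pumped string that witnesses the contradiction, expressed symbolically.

a^{2^p+k}

Assume L is regular; let p be its pumping constant.
Take w = a^{2^p} ∈ L with |w| = 2^p ≥ p.
By the pumping lemma, w = xyz with |xy| ≤ p and |y| > 0.
Then y = a^k for some k with 1 ≤ k ≤ p.
Pump with i = 2: xy^2z = a^{2^p+k}. Since 1 ≤ k ≤ p < 2^p, we have 2^p < 2^p+k < 2^{p+1}, so 2^p+k is not a power of 2. So xy^2z ∉ L.
This is a contradiction; hence L is not regular.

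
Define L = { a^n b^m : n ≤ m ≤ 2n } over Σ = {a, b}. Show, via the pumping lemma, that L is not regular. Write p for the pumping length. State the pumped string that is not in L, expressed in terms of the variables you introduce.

a^{p+k} b^p

Assume L is regular; let p be its pumping constant.
Take w = a^p b^p ∈ L (since p ≤ p ≤ 2p), with |w| = 2p ≥ p.
By the pumping lemma, w = xyz with |xy| ≤ p and y is nonempty.
Since the first p symbols of w are all a's and |xy| ≤ p, y lies entirely in the leading a-block: y = a^k for some k with 1 ≤ k ≤ p.
Pump with i = 2: xy^2z = a^{p+k} b^p. Now n = p+k > p = m, so the condition n ≤ m fails. Thus xy^2z ∉ L.
This is a contradiction; hence L is not regular.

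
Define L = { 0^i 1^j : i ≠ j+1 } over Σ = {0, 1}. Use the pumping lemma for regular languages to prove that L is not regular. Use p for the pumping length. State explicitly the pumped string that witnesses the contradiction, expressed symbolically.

Assume L is regular; let p be its pumping constant.
Choose w = 0^p 1^{p+p!-1}. Since p ≠ (p+p!-1)+1 = p+p!, w ∈ L; and |w| ≥ p.
Write w = xyz as guaranteed by the lemma, with |xy| ≤ p and |y| > 0.
The first p characters of w are 0's, so xy (and hence y) consists only of 0's. Write y = 0^k, 1 ≤ k ≤ p.
Since 1 ≤ k ≤ p, k divides p!; set t = 1 + p!/k. Then xy^t z has p + (p!/k)·k = p + p! copies of 0. Now the 0-count is p+p! and (1-count)+1 = (p+p!-1)+1 = p+p!, so i ≠ j+1 fails. So xy^t z = 0^{p+p!} 1^{p+p!-1} ∉ L.
Contradiction. Therefore L is not regular.

0^{p+p!} 1^{p+p!-1}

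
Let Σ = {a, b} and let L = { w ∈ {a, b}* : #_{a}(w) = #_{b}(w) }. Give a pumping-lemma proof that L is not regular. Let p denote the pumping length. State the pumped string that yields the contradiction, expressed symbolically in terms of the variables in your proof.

a^{p+k} b^p

Assume L is regular. Let p be the pumping length given by the pumping lemma.
Choose w = a^p b^p ∈ L with |w| = 2p ≥ p.
The pumping lemma gives a decomposition w = xyz where |xy| ≤ p and y is nonempty.
Since the first p symbols of w are all a's and |xy| ≤ p, y lies entirely in the leading a-block: y = a^k for some k with 1 ≤ k ≤ p.
Pump with i = 2: xy^2z = a^{p+k} b^p has p+k occurrences of a but only p of b. Since k ≥ 1 the counts differ, so xy^2z ∉ L.
Contradiction. Therefore L is not regular.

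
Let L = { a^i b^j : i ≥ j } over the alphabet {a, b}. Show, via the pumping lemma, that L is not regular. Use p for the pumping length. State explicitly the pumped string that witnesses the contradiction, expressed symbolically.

Assume L is regular; let p be its pumping constant.
Choose w = a^p b^p ∈ L, with |w| = 2p ≥ p.
By the pumping lemma, w = xyz with |xy| ≤ p and |y| ≥ 1.
Since the first p symbols of w are all a's and |xy| ≤ p, y lies entirely in the leading a-block: y = a^k for some k with 1 ≤ k ≤ p.
Consider xy^0z = xz = a^{p-k} b^p. Since k ≥ 1, the a-count p-k is less than p, so i ≥ j fails; thus xz ∉ L.
This contradicts the pumping lemma, so L is not regular.

a^{p-k} b^p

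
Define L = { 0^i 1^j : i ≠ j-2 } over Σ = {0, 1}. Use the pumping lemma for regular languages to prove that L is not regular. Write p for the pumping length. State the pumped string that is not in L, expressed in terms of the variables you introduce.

0^{p+p!} 1^{p+p!+2}

Suppose for contradiction that L is regular, and let p be the pumping length.
Choose w = 0^p 1^{p+p!+2}. Since p ≠ (p+p!+2)-2 = p+p!, w ∈ L; and |w| ≥ p.
The pumping lemma gives a decomposition w = xyz where |xy| ≤ p and |y| ≥ 1.
Since the first p symbols of w are all 0's and |xy| ≤ p, y lies entirely in the leading 0-block: y = 0^k for some k with 1 ≤ k ≤ p.
Since 1 ≤ k ≤ p, k divides p!; set t = 1 + p!/k. Then xy^t z has p + (p!/k)·k = p + p! copies of 0. Now the 0-count is p+p! and (1-count)-2 = (p+p!+2)-2 = p+p!, so i ≠ j-2 fails. So xy^t z = 0^{p+p!} 1^{p+p!+2} ∉ L.
Contradiction. Therefore L is not regular.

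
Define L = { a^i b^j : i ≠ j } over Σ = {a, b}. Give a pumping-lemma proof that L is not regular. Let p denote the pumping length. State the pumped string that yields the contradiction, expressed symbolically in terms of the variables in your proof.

a^{p+p!} b^{p+p!}

Suppose for contradiction that L is regular, and let p be the pumping length.
Choose w = a^p b^{p+p!}. Since p ≠ p+p!, w ∈ L; and |w| ≥ p.
Write w = xyz as guaranteed by the lemma, with |xy| ≤ p and |y| > 0.
Since the first p symbols of w are all a's and |xy| ≤ p, y lies entirely in the leading a-block: y = a^k for some k with 1 ≤ k ≤ p.
Since 1 ≤ k ≤ p, k divides p!; set t = 1 + p!/k. Then xy^t z has p + (p!/k)·k = p + p! copies of a. Now the a-count equals the b-count, so i ≠ j fails. So xy^t z = a^{p+p!} b^{p+p!} ∉ L.
This is a contradiction; hence L is not regular.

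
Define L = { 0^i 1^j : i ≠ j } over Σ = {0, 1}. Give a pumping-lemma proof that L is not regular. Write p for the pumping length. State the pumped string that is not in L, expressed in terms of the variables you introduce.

Assume L is regular; let p be its pumping constant.
Choose w = 0^p 1^{p+p!}. Since p ≠ p+p!, w ∈ L; and |w| ≥ p.
The pumping lemma gives a decomposition w = xyz where |xy| ≤ p and y is nonempty.
Since the first p symbols of w are all 0's and |xy| ≤ p, y lies entirely in the leading 0-block: y = 0^k for some k with 1 ≤ k ≤ p.
Since 1 ≤ k ≤ p, k divides p!; set t = 1 + p!/k. Then xy^t z has p + (p!/k)·k = p + p! copies of 0. Now the 0-count equals the 1-count, so i ≠ j fails. So xy^t z = 0^{p+p!} 1^{p+p!} ∉ L.
Contradiction. Therefore L is not regular.

0^{p+p!} 1^{p+p!}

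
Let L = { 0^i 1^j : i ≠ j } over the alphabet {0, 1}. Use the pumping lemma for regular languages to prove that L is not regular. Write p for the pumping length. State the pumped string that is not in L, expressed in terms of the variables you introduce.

Suppose for contradiction that L is regular, and let p be the pumping length.
Choose w = 0^p 1^{p+p!}. Since p ≠ p+p!, w ∈ L; and |w| ≥ p.
The pumping lemma gives a decomposition w = xyz where |xy| ≤ p and |y| > 0.
Since the first p symbols of w are all 0's and |xy| ≤ p, y lies entirely in the leading 0-block: y = 0^k for some k with 1 ≤ k ≤ p.
Since 1 ≤ k ≤ p, k divides p!; set t = 1 + p!/k. Then xy^t z has p + (p!/k)·k = p + p! copies of 0. Now the 0-count equals the 1-count, so i ≠ j fails. So xy^t z = 0^{p+p!} 1^{p+p!} ∉ L.
This contradicts the pumping lemma, so L is not regular.

0^{p+p!} 1^{p+p!}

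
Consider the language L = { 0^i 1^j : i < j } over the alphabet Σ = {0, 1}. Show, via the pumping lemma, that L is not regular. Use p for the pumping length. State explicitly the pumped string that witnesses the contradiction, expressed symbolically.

Assume L is regular. Let p be the pumping length given by the pumping lemma.
Choose w = 0^p 1^{p+1} ∈ L, with |w| = 2p+1 ≥ p.
The pumping lemma gives a decomposition w = xyz where |xy| ≤ p and y is nonempty.
The first p characters of w are 0's, so xy (and hence y) consists only of 0's. Write y = 0^k, 1 ≤ k ≤ p.
Consider xy^2z = 0^{p+k} 1^{p+1}. Since k ≥ 1, the 0-count p+k is at least p+1, so i < j fails; thus xy^2z ∉ L.
Contradiction. Therefore L is not regular.

0^{p+k} 1^{p+1}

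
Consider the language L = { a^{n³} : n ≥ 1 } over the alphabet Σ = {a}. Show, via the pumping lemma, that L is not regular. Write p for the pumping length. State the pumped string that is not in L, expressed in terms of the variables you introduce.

Suppose for contradiction that L is regular, and let p be the pumping length.
Take w = a^{p³} ∈ L with |w| = p³ ≥ p.
The pumping lemma gives a decomposition w = xyz where |xy| ≤ p and |y| ≥ 1.
Then y = a^k for some k with 1 ≤ k ≤ p.
Pump with i = 2: xy^2z = a^{p³+k}. Since 1 ≤ k ≤ p, p³ < p³+k ≤ p³+p < p³+3p²+3p+1 = (p+1)³, so p³+k is not a perfect cube. So xy^2z ∉ L.
This contradicts the pumping lemma, so L is not regular.

a^{p³+k}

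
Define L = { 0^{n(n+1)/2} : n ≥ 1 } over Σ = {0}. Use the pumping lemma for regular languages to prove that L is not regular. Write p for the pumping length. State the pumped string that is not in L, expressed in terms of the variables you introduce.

0^{p(p+1)/2+k}

Toward a contradiction, assume L is regular with pumping length p.
Take w = 0^{p(p+1)/2} ∈ L with |w| = p(p+1)/2 ≥ p.
Write w = xyz as guaranteed by the lemma, with |xy| ≤ p and y is nonempty.
Then y = 0^k for some k with 1 ≤ k ≤ p.
Pump with i = 2: xy^2z = 0^{p(p+1)/2+k}. Since 1 ≤ k ≤ p, p(p+1)/2 < p(p+1)/2+k ≤ p(p+1)/2+p < (p+1)(p+2)/2, so p(p+1)/2+k is strictly between consecutive triangular numbers. So xy^2z ∉ L.
Contradiction. Therefore L is not regular.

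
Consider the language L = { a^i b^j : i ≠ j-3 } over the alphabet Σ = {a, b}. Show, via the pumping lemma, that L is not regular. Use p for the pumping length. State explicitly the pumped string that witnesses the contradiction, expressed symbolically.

Suppose for contradiction that L is regular, and let p be the pumping length.
Choose w = a^p b^{p+p!+3}. Since p ≠ (p+p!+3)-3 = p+p!, w ∈ L; and |w| ≥ p.
By the pumping lemma, w = xyz with |xy| ≤ p and |y| > 0.
The first p characters of w are a's, so xy (and hence y) consists only of a's. Write y = a^k, 1 ≤ k ≤ p.
Since 1 ≤ k ≤ p, k divides p!; set t = 1 + p!/k. Then xy^t z has p + (p!/k)·k = p + p! copies of a. Now the a-count is p+p! and (b-count)-3 = (p+p!+3)-3 = p+p!, so i ≠ j-3 fails. So xy^t z = a^{p+p!} b^{p+p!+3} ∉ L.
Contradiction. Therefore L is not regular.

a^{p+p!} b^{p+p!+3}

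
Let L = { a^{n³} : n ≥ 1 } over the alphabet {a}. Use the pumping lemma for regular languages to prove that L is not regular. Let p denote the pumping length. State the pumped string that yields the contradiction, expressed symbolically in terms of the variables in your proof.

a^{p³+k}

Suppose for contradiction that L is regular, and let p be the pumping length.
Take w = a^{p³} ∈ L with |w| = p³ ≥ p.
By the pumping lemma, w = xyz with |xy| ≤ p and y is nonempty.
Then y = a^k for some k with 1 ≤ k ≤ p.
Pump with i = 2: xy^2z = a^{p³+k}. Since 1 ≤ k ≤ p, p³ < p³+k ≤ p³+p < p³+3p²+3p+1 = (p+1)³, so p³+k is not a perfect cube. So xy^2z ∉ L.
This is a contradiction; hence L is not regular.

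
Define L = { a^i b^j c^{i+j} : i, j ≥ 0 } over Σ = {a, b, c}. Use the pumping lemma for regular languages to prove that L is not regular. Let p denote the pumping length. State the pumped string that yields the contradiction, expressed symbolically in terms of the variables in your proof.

a^{p+k} b^p c^{2p}

Assume L is regular. Let p be the pumping length given by the pumping lemma.
Take w = a^p b^p c^{2p} ∈ L (with i=j=p, i+j=2p), |w| = 4p ≥ p.
Write w = xyz as guaranteed by the lemma, with |xy| ≤ p and |y| ≥ 1.
The first p characters of w are a's, so xy (and hence y) consists only of a's. Write y = a^k, 1 ≤ k ≤ p.
Consider xy^2z = a^{p+k} b^p c^{2p}. Now the a- and b-counts sum to 2p+k, but the c-count is 2p ≠ 2p+k. So xy^2z ∉ L.
Contradiction. Therefore L is not regular.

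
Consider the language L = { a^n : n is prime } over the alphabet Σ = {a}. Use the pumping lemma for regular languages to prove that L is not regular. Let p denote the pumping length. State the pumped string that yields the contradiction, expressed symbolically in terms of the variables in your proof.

a^{q(1+k)}

Assume L is regular. Let p be the pumping length given by the pumping lemma.
Let q be a prime with q ≥ p+2 (infinitely many primes exist), and take w = a^q ∈ L with |w| = q ≥ p.
The pumping lemma gives a decomposition w = xyz where |xy| ≤ p and |y| ≥ 1.
Then y = a^k for some k with 1 ≤ k ≤ p.
Since 1 ≤ k ≤ p, |xz| = q-k. Pump with i = q+1: |xy^{q+1}z| = (q-k)+(q+1)k = q+qk = q(1+k), which is composite (both factors ≥ 2). So xy^{q+1}z = a^{q(1+k)} ∉ L.
Contradiction. Therefore L is not regular.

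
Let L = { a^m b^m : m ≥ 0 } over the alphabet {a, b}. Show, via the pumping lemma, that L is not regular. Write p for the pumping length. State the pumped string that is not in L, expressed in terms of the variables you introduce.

a^{p+k} b^p

Suppose for contradiction that L is regular, and let p be the pumping length.
Let w = a^p b^p ∈ L; note |w| = 2p ≥ p.
Write w = xyz as guaranteed by the lemma, with |xy| ≤ p and |y| > 0.
Because |xy| ≤ p and w begins with p copies of a, we have y = a^k with 1 ≤ k ≤ p.
Pump with i = 2: xy^2z = a^{p+k} b^p. For this to lie in L we would need p = p+k, which forces k = 0. But k ≥ 1, so xy^2z ∉ L.
Contradiction. Therefore L is not regular.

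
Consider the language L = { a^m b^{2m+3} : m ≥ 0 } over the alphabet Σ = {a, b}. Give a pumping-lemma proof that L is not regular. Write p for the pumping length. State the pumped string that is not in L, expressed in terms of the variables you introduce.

a^{p+k} b^{2p+3}

Toward a contradiction, assume L is regular with pumping length p.
Let w = a^p b^{2p+3} ∈ L; note |w| = 3p+3 ≥ p.
Write w = xyz as guaranteed by the lemma, with |xy| ≤ p and |y| > 0.
Because |xy| ≤ p and w begins with p copies of a, we have y = a^k with 1 ≤ k ≤ p.
Pump with i = 2: xy^2z = a^{p+k} b^{2p+3}. For this to lie in L we would need 2p+3 = 2(p+k)+3, which forces k = 0. But k ≥ 1, so xy^2z ∉ L.
This contradicts the pumping lemma, so L is not regular.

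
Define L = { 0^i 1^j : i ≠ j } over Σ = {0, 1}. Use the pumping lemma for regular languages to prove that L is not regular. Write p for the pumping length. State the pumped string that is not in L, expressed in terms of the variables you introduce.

0^{p+p!} 1^{p+p!}

Assume L is regular. Let p be the pumping length given by the pumping lemma.
Choose w = 0^p 1^{p+p!}. Since p ≠ p+p!, w ∈ L; and |w| ≥ p.
Write w = xyz as guaranteed by the lemma, with |xy| ≤ p and |y| ≥ 1.
Because |xy| ≤ p and w begins with p copies of 0, we have y = 0^k with 1 ≤ k ≤ p.
Since 1 ≤ k ≤ p, k divides p!; set t = 1 + p!/k. Then xy^t z has p + (p!/k)·k = p + p! copies of 0. Now the 0-count equals the 1-count, so i ≠ j fails. So xy^t z = 0^{p+p!} 1^{p+p!} ∉ L.
This is a contradiction; hence L is not regular.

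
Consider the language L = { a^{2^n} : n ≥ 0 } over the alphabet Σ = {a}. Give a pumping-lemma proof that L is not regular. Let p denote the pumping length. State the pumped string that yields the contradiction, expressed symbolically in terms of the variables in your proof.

a^{2^p+k}

Toward a contradiction, assume L is regular with pumping length p.
Take w = a^{2^p} ∈ L with |w| = 2^p ≥ p.
By the pumping lemma, w = xyz with |xy| ≤ p and |y| ≥ 1.
Then y = a^k for some k with 1 ≤ k ≤ p.
Pump with i = 2: xy^2z = a^{2^p+k}. Since 1 ≤ k ≤ p < 2^p, we have 2^p < 2^p+k < 2^{p+1}, so 2^p+k is not a power of 2. So xy^2z ∉ L.
This is a contradiction; hence L is not regular.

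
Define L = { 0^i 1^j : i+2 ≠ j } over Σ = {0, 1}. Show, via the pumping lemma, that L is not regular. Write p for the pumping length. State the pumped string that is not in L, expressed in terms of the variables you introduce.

0^{p+p!} 1^{p+p!+2}

Assume L is regular. Let p be the pumping length given by the pumping lemma.
Choose w = 0^p 1^{p+p!+2}. Since p ≠ (p+p!+2)-2 = p+p!, w ∈ L; and |w| ≥ p.
By the pumping lemma, w = xyz with |xy| ≤ p and |y| > 0.
Since the first p symbols of w are all 0's and |xy| ≤ p, y lies entirely in the leading 0-block: y = 0^k for some k with 1 ≤ k ≤ p.
Since 1 ≤ k ≤ p, k divides p!; set t = 1 + p!/k. Then xy^t z has p + (p!/k)·k = p + p! copies of 0. Now the 0-count is p+p! and (1-count)-2 = (p+p!+2)-2 = p+p!, so i+2 ≠ j fails. So xy^t z = 0^{p+p!} 1^{p+p!+2} ∉ L.
This contradicts the pumping lemma, so L is not regular.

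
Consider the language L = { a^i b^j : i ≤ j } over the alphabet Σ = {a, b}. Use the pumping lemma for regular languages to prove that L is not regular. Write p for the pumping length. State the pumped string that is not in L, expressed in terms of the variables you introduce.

Assume L is regular; let p be its pumping constant.
Choose w = a^p b^p ∈ L, with |w| = 2p ≥ p.
By the pumping lemma, w = xyz with |xy| ≤ p and |y| ≥ 1.
Because |xy| ≤ p and w begins with p copies of a, we have y = a^k with 1 ≤ k ≤ p.
Consider xy^2z = a^{p+k} b^p. Since k ≥ 1, the a-count p+k exceeds the b-count p, so i ≤ j fails; thus xy^2z ∉ L.
Contradiction. Therefore L is not regular.

a^{p+k} b^p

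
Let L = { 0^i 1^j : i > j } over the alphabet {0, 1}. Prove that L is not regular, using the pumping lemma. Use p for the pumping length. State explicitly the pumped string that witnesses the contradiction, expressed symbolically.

0^{p+1-k} 1^p

Assume L is regular; let p be its pumping constant.
Choose w = 0^{p+1} 1^p ∈ L, with |w| = 2p+1 ≥ p.
By the pumping lemma, w = xyz with |xy| ≤ p and |y| > 0.
Since the first p symbols of w are all 0's and |xy| ≤ p, y lies entirely in the leading 0-block: y = 0^k for some k with 1 ≤ k ≤ p.
Consider xy^0z = xz = 0^{p+1-k} 1^p. Since k ≥ 1, the 0-count p+1-k is at most p, so i > j fails; thus xz ∉ L.
This is a contradiction; hence L is not regular.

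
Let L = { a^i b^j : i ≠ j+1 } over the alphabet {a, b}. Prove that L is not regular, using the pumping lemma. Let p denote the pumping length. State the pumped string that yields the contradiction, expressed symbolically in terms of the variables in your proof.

a^{p+p!} b^{p+p!-1}

Assume L is regular; let p be its pumping constant.
Choose w = a^p b^{p+p!-1}. Since p ≠ (p+p!-1)+1 = p+p!, w ∈ L; and |w| ≥ p.
By the pumping lemma, w = xyz with |xy| ≤ p and |y| > 0.
Since the first p symbols of w are all a's and |xy| ≤ p, y lies entirely in the leading a-block: y = a^k for some k with 1 ≤ k ≤ p.
Since 1 ≤ k ≤ p, k divides p!; set t = 1 + p!/k. Then xy^t z has p + (p!/k)·k = p + p! copies of a. Now the a-count is p+p! and (b-count)+1 = (p+p!-1)+1 = p+p!, so i ≠ j+1 fails. So xy^t z = a^{p+p!} b^{p+p!-1} ∉ L.
Contradiction. Therefore L is not regular.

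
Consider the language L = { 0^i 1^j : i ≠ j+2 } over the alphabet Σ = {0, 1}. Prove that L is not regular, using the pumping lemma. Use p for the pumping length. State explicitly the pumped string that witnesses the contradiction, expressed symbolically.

0^{p+p!} 1^{p+p!-2}

Assume L is regular; let p be its pumping constant.
Choose w = 0^p 1^{p+p!-2}. Since p ≠ (p+p!-2)+2 = p+p!, w ∈ L; and |w| ≥ p.
The pumping lemma gives a decomposition w = xyz where |xy| ≤ p and |y| > 0.
Since the first p symbols of w are all 0's and |xy| ≤ p, y lies entirely in the leading 0-block: y = 0^k for some k with 1 ≤ k ≤ p.
Since 1 ≤ k ≤ p, k divides p!; set t = 1 + p!/k. Then xy^t z has p + (p!/k)·k = p + p! copies of 0. Now the 0-count is p+p! and (1-count)+2 = (p+p!-2)+2 = p+p!, so i ≠ j+2 fails. So xy^t z = 0^{p+p!} 1^{p+p!-2} ∉ L.
This is a contradiction; hence L is not regular.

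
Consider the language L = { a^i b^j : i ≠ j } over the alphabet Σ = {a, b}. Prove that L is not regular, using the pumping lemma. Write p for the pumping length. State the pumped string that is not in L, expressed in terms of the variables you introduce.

Suppose for contradiction that L is regular, and let p be the pumping length.
Choose w = a^p b^{p+p!}. Since p ≠ p+p!, w ∈ L; and |w| ≥ p.
By the pumping lemma, w = xyz with |xy| ≤ p and y is nonempty.
Since the first p symbols of w are all a's and |xy| ≤ p, y lies entirely in the leading a-block: y = a^k for some k with 1 ≤ k ≤ p.
Since 1 ≤ k ≤ p, k divides p!; set t = 1 + p!/k. Then xy^t z has p + (p!/k)·k = p + p! copies of a. Now the a-count equals the b-count, so i ≠ j fails. So xy^t z = a^{p+p!} b^{p+p!} ∉ L.
This is a contradiction; hence L is not regular.

a^{p+p!} b^{p+p!}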